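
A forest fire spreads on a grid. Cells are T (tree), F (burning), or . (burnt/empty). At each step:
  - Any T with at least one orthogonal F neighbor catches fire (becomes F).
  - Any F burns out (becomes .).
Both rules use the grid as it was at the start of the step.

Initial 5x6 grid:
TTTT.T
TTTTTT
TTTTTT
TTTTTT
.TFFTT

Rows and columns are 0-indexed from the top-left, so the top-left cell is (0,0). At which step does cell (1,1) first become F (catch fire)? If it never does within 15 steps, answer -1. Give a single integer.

Step 1: cell (1,1)='T' (+4 fires, +2 burnt)
Step 2: cell (1,1)='T' (+5 fires, +4 burnt)
Step 3: cell (1,1)='T' (+6 fires, +5 burnt)
Step 4: cell (1,1)='F' (+6 fires, +6 burnt)
  -> target ignites at step 4
Step 5: cell (1,1)='.' (+3 fires, +6 burnt)
Step 6: cell (1,1)='.' (+2 fires, +3 burnt)
Step 7: cell (1,1)='.' (+0 fires, +2 burnt)
  fire out at step 7

4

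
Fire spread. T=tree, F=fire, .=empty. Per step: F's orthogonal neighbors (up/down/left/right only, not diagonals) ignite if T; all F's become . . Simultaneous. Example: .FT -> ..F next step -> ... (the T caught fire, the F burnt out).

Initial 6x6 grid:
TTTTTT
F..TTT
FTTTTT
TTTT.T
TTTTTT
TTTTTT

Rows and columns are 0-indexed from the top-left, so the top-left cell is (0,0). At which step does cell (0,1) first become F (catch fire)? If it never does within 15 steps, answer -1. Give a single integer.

Step 1: cell (0,1)='T' (+3 fires, +2 burnt)
Step 2: cell (0,1)='F' (+4 fires, +3 burnt)
  -> target ignites at step 2
Step 3: cell (0,1)='.' (+5 fires, +4 burnt)
Step 4: cell (0,1)='.' (+6 fires, +5 burnt)
Step 5: cell (0,1)='.' (+5 fires, +6 burnt)
Step 6: cell (0,1)='.' (+5 fires, +5 burnt)
Step 7: cell (0,1)='.' (+2 fires, +5 burnt)
Step 8: cell (0,1)='.' (+1 fires, +2 burnt)
Step 9: cell (0,1)='.' (+0 fires, +1 burnt)
  fire out at step 9

2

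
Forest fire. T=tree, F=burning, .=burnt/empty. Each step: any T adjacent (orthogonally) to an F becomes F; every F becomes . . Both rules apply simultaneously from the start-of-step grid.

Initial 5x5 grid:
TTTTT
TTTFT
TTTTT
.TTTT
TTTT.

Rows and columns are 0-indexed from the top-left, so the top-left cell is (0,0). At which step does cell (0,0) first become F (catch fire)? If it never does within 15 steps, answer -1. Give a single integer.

Step 1: cell (0,0)='T' (+4 fires, +1 burnt)
Step 2: cell (0,0)='T' (+6 fires, +4 burnt)
Step 3: cell (0,0)='T' (+6 fires, +6 burnt)
Step 4: cell (0,0)='F' (+4 fires, +6 burnt)
  -> target ignites at step 4
Step 5: cell (0,0)='.' (+1 fires, +4 burnt)
Step 6: cell (0,0)='.' (+1 fires, +1 burnt)
Step 7: cell (0,0)='.' (+0 fires, +1 burnt)
  fire out at step 7

4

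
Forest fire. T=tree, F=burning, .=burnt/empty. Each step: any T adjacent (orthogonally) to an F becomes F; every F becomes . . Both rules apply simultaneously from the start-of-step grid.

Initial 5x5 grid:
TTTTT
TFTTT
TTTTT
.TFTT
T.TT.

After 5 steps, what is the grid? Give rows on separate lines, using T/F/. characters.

Step 1: 8 trees catch fire, 2 burn out
  TFTTT
  F.FTT
  TFFTT
  .F.FT
  T.FT.
Step 2: 7 trees catch fire, 8 burn out
  F.FTT
  ...FT
  F..FT
  ....F
  T..F.
Step 3: 3 trees catch fire, 7 burn out
  ...FT
  ....F
  ....F
  .....
  T....
Step 4: 1 trees catch fire, 3 burn out
  ....F
  .....
  .....
  .....
  T....
Step 5: 0 trees catch fire, 1 burn out
  .....
  .....
  .....
  .....
  T....

.....
.....
.....
.....
T....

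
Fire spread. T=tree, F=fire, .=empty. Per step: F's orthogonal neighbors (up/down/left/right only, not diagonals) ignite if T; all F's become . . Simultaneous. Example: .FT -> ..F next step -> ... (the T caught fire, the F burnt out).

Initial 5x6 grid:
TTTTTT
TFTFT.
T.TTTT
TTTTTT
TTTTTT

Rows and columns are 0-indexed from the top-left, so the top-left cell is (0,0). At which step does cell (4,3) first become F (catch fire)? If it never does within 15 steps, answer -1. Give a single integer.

Step 1: cell (4,3)='T' (+6 fires, +2 burnt)
Step 2: cell (4,3)='T' (+7 fires, +6 burnt)
Step 3: cell (4,3)='F' (+6 fires, +7 burnt)
  -> target ignites at step 3
Step 4: cell (4,3)='.' (+5 fires, +6 burnt)
Step 5: cell (4,3)='.' (+2 fires, +5 burnt)
Step 6: cell (4,3)='.' (+0 fires, +2 burnt)
  fire out at step 6

3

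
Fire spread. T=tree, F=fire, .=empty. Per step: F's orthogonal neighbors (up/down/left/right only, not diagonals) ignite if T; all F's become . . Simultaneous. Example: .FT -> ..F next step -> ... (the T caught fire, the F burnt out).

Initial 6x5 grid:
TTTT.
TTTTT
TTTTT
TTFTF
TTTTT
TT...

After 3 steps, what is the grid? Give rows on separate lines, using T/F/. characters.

Step 1: 6 trees catch fire, 2 burn out
  TTTT.
  TTTTT
  TTFTF
  TF.F.
  TTFTF
  TT...
Step 2: 7 trees catch fire, 6 burn out
  TTTT.
  TTFTF
  TF.F.
  F....
  TF.F.
  TT...
Step 3: 6 trees catch fire, 7 burn out
  TTFT.
  TF.F.
  F....
  .....
  F....
  TF...

TTFT.
TF.F.
F....
.....
F....
TF...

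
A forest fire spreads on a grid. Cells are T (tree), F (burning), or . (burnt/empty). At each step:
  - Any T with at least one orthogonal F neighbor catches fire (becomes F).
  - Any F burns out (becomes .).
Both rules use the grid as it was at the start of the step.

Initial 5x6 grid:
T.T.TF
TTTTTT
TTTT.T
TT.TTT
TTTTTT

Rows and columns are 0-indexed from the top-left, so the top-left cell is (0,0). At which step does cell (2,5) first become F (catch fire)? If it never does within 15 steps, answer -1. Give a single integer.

Step 1: cell (2,5)='T' (+2 fires, +1 burnt)
Step 2: cell (2,5)='F' (+2 fires, +2 burnt)
  -> target ignites at step 2
Step 3: cell (2,5)='.' (+2 fires, +2 burnt)
Step 4: cell (2,5)='.' (+4 fires, +2 burnt)
Step 5: cell (2,5)='.' (+5 fires, +4 burnt)
Step 6: cell (2,5)='.' (+3 fires, +5 burnt)
Step 7: cell (2,5)='.' (+4 fires, +3 burnt)
Step 8: cell (2,5)='.' (+2 fires, +4 burnt)
Step 9: cell (2,5)='.' (+1 fires, +2 burnt)
Step 10: cell (2,5)='.' (+0 fires, +1 burnt)
  fire out at step 10

2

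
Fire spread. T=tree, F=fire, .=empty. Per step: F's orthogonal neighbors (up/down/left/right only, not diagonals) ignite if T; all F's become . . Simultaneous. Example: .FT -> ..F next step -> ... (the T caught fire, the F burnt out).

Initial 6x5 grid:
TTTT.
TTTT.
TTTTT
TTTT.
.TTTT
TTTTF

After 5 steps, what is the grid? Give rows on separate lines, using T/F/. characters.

Step 1: 2 trees catch fire, 1 burn out
  TTTT.
  TTTT.
  TTTTT
  TTTT.
  .TTTF
  TTTF.
Step 2: 2 trees catch fire, 2 burn out
  TTTT.
  TTTT.
  TTTTT
  TTTT.
  .TTF.
  TTF..
Step 3: 3 trees catch fire, 2 burn out
  TTTT.
  TTTT.
  TTTTT
  TTTF.
  .TF..
  TF...
Step 4: 4 trees catch fire, 3 burn out
  TTTT.
  TTTT.
  TTTFT
  TTF..
  .F...
  F....
Step 5: 4 trees catch fire, 4 burn out
  TTTT.
  TTTF.
  TTF.F
  TF...
  .....
  .....

TTTT.
TTTF.
TTF.F
TF...
.....
.....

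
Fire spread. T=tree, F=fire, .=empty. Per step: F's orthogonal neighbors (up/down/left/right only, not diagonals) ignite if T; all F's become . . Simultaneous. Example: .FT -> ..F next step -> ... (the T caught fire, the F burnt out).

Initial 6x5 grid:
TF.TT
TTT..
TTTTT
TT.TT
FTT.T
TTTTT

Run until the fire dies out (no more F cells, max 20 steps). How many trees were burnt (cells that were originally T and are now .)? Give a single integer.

Answer: 21

Derivation:
Step 1: +5 fires, +2 burnt (F count now 5)
Step 2: +7 fires, +5 burnt (F count now 7)
Step 3: +2 fires, +7 burnt (F count now 2)
Step 4: +2 fires, +2 burnt (F count now 2)
Step 5: +3 fires, +2 burnt (F count now 3)
Step 6: +2 fires, +3 burnt (F count now 2)
Step 7: +0 fires, +2 burnt (F count now 0)
Fire out after step 7
Initially T: 23, now '.': 28
Total burnt (originally-T cells now '.'): 21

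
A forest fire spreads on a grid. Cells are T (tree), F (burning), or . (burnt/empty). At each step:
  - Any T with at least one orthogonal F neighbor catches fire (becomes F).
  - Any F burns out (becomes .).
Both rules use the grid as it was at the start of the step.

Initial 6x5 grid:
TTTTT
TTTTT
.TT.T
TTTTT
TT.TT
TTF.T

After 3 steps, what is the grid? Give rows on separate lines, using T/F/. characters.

Step 1: 1 trees catch fire, 1 burn out
  TTTTT
  TTTTT
  .TT.T
  TTTTT
  TT.TT
  TF..T
Step 2: 2 trees catch fire, 1 burn out
  TTTTT
  TTTTT
  .TT.T
  TTTTT
  TF.TT
  F...T
Step 3: 2 trees catch fire, 2 burn out
  TTTTT
  TTTTT
  .TT.T
  TFTTT
  F..TT
  ....T

TTTTT
TTTTT
.TT.T
TFTTT
F..TT
....T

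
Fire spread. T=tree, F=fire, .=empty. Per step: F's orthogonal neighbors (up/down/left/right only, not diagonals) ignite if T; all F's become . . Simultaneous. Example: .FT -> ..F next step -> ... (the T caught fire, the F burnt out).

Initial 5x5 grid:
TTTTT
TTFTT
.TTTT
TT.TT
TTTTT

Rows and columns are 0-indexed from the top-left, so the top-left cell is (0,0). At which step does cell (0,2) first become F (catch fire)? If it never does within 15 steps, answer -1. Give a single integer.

Step 1: cell (0,2)='F' (+4 fires, +1 burnt)
  -> target ignites at step 1
Step 2: cell (0,2)='.' (+6 fires, +4 burnt)
Step 3: cell (0,2)='.' (+5 fires, +6 burnt)
Step 4: cell (0,2)='.' (+4 fires, +5 burnt)
Step 5: cell (0,2)='.' (+3 fires, +4 burnt)
Step 6: cell (0,2)='.' (+0 fires, +3 burnt)
  fire out at step 6

1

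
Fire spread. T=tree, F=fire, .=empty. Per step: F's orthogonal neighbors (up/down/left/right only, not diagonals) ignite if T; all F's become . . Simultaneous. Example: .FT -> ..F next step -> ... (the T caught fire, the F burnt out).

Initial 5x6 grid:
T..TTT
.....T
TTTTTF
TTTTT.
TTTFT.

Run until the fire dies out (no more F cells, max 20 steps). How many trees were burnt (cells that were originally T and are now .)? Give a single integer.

Step 1: +5 fires, +2 burnt (F count now 5)
Step 2: +5 fires, +5 burnt (F count now 5)
Step 3: +4 fires, +5 burnt (F count now 4)
Step 4: +3 fires, +4 burnt (F count now 3)
Step 5: +1 fires, +3 burnt (F count now 1)
Step 6: +0 fires, +1 burnt (F count now 0)
Fire out after step 6
Initially T: 19, now '.': 29
Total burnt (originally-T cells now '.'): 18

Answer: 18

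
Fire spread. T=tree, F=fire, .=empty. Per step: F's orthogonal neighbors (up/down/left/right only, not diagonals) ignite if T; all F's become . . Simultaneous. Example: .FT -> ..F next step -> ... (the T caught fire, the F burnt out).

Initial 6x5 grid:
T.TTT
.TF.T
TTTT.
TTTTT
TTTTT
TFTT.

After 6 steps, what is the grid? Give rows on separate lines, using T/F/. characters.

Step 1: 6 trees catch fire, 2 burn out
  T.FTT
  .F..T
  TTFT.
  TTTTT
  TFTTT
  F.FT.
Step 2: 8 trees catch fire, 6 burn out
  T..FT
  ....T
  TF.F.
  TFFTT
  F.FTT
  ...F.
Step 3: 5 trees catch fire, 8 burn out
  T...F
  ....T
  F....
  F..FT
  ...FT
  .....
Step 4: 3 trees catch fire, 5 burn out
  T....
  ....F
  .....
  ....F
  ....F
  .....
Step 5: 0 trees catch fire, 3 burn out
  T....
  .....
  .....
  .....
  .....
  .....
Step 6: 0 trees catch fire, 0 burn out
  T....
  .....
  .....
  .....
  .....
  .....

T....
.....
.....
.....
.....
.....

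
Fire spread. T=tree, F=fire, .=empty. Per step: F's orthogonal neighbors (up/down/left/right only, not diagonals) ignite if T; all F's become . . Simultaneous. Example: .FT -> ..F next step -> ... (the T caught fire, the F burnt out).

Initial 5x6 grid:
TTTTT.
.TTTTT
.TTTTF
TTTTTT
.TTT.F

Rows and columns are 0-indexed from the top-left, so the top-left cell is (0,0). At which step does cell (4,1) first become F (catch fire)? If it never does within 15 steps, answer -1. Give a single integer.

Step 1: cell (4,1)='T' (+3 fires, +2 burnt)
Step 2: cell (4,1)='T' (+3 fires, +3 burnt)
Step 3: cell (4,1)='T' (+4 fires, +3 burnt)
Step 4: cell (4,1)='T' (+5 fires, +4 burnt)
Step 5: cell (4,1)='T' (+4 fires, +5 burnt)
Step 6: cell (4,1)='F' (+3 fires, +4 burnt)
  -> target ignites at step 6
Step 7: cell (4,1)='.' (+1 fires, +3 burnt)
Step 8: cell (4,1)='.' (+0 fires, +1 burnt)
  fire out at step 8

6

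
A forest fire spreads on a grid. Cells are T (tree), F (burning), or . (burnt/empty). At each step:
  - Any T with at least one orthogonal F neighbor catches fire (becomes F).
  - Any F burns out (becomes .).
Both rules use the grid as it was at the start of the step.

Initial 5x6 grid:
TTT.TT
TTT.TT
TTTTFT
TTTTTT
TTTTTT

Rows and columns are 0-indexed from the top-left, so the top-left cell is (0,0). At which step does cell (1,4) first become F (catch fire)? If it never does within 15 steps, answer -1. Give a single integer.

Step 1: cell (1,4)='F' (+4 fires, +1 burnt)
  -> target ignites at step 1
Step 2: cell (1,4)='.' (+6 fires, +4 burnt)
Step 3: cell (1,4)='.' (+6 fires, +6 burnt)
Step 4: cell (1,4)='.' (+5 fires, +6 burnt)
Step 5: cell (1,4)='.' (+4 fires, +5 burnt)
Step 6: cell (1,4)='.' (+2 fires, +4 burnt)
Step 7: cell (1,4)='.' (+0 fires, +2 burnt)
  fire out at step 7

1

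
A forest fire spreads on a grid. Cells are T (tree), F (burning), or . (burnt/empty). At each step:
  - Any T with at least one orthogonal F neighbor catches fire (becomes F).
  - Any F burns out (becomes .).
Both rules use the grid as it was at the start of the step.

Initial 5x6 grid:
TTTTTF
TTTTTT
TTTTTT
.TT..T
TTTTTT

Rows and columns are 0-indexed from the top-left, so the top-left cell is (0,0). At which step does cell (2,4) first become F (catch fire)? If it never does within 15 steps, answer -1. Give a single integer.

Step 1: cell (2,4)='T' (+2 fires, +1 burnt)
Step 2: cell (2,4)='T' (+3 fires, +2 burnt)
Step 3: cell (2,4)='F' (+4 fires, +3 burnt)
  -> target ignites at step 3
Step 4: cell (2,4)='.' (+4 fires, +4 burnt)
Step 5: cell (2,4)='.' (+4 fires, +4 burnt)
Step 6: cell (2,4)='.' (+4 fires, +4 burnt)
Step 7: cell (2,4)='.' (+3 fires, +4 burnt)
Step 8: cell (2,4)='.' (+1 fires, +3 burnt)
Step 9: cell (2,4)='.' (+1 fires, +1 burnt)
Step 10: cell (2,4)='.' (+0 fires, +1 burnt)
  fire out at step 10

3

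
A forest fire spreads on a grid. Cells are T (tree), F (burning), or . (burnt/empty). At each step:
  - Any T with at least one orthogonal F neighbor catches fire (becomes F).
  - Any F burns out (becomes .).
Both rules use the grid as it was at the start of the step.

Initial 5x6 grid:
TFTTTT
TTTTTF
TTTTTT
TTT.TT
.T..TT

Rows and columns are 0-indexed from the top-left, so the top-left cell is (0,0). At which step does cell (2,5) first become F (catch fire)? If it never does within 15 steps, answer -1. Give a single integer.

Step 1: cell (2,5)='F' (+6 fires, +2 burnt)
  -> target ignites at step 1
Step 2: cell (2,5)='.' (+8 fires, +6 burnt)
Step 3: cell (2,5)='.' (+6 fires, +8 burnt)
Step 4: cell (2,5)='.' (+4 fires, +6 burnt)
Step 5: cell (2,5)='.' (+0 fires, +4 burnt)
  fire out at step 5

1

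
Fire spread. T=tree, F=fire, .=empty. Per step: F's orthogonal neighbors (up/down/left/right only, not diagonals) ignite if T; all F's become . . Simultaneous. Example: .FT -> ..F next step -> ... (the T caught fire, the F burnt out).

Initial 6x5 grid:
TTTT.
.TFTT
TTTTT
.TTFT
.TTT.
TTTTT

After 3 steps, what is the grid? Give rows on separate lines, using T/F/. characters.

Step 1: 8 trees catch fire, 2 burn out
  TTFT.
  .F.FT
  TTFFT
  .TF.F
  .TTF.
  TTTTT
Step 2: 8 trees catch fire, 8 burn out
  TF.F.
  ....F
  TF..F
  .F...
  .TF..
  TTTFT
Step 3: 5 trees catch fire, 8 burn out
  F....
  .....
  F....
  .....
  .F...
  TTF.F

F....
.....
F....
.....
.F...
TTF.F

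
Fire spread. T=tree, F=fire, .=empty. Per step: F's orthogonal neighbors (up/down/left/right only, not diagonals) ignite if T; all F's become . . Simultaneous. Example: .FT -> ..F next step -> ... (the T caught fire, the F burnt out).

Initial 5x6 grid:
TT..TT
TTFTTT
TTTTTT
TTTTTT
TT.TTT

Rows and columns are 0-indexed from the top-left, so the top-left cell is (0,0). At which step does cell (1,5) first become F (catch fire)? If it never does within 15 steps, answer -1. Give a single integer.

Step 1: cell (1,5)='T' (+3 fires, +1 burnt)
Step 2: cell (1,5)='T' (+6 fires, +3 burnt)
Step 3: cell (1,5)='F' (+7 fires, +6 burnt)
  -> target ignites at step 3
Step 4: cell (1,5)='.' (+6 fires, +7 burnt)
Step 5: cell (1,5)='.' (+3 fires, +6 burnt)
Step 6: cell (1,5)='.' (+1 fires, +3 burnt)
Step 7: cell (1,5)='.' (+0 fires, +1 burnt)
  fire out at step 7

3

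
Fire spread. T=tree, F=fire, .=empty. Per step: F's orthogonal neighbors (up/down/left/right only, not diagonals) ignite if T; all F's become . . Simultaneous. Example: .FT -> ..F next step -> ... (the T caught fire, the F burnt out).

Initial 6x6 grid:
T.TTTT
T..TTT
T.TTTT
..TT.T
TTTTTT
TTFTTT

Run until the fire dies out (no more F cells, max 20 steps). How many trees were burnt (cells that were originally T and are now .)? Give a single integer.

Step 1: +3 fires, +1 burnt (F count now 3)
Step 2: +5 fires, +3 burnt (F count now 5)
Step 3: +5 fires, +5 burnt (F count now 5)
Step 4: +2 fires, +5 burnt (F count now 2)
Step 5: +3 fires, +2 burnt (F count now 3)
Step 6: +3 fires, +3 burnt (F count now 3)
Step 7: +3 fires, +3 burnt (F count now 3)
Step 8: +1 fires, +3 burnt (F count now 1)
Step 9: +0 fires, +1 burnt (F count now 0)
Fire out after step 9
Initially T: 28, now '.': 33
Total burnt (originally-T cells now '.'): 25

Answer: 25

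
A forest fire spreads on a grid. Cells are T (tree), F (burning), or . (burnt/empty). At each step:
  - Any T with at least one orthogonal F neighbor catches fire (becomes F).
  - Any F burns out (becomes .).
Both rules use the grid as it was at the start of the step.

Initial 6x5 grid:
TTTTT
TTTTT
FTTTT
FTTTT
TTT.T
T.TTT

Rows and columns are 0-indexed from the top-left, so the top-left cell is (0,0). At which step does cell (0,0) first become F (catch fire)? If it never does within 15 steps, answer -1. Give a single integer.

Step 1: cell (0,0)='T' (+4 fires, +2 burnt)
Step 2: cell (0,0)='F' (+6 fires, +4 burnt)
  -> target ignites at step 2
Step 3: cell (0,0)='.' (+5 fires, +6 burnt)
Step 4: cell (0,0)='.' (+5 fires, +5 burnt)
Step 5: cell (0,0)='.' (+4 fires, +5 burnt)
Step 6: cell (0,0)='.' (+2 fires, +4 burnt)
Step 7: cell (0,0)='.' (+0 fires, +2 burnt)
  fire out at step 7

2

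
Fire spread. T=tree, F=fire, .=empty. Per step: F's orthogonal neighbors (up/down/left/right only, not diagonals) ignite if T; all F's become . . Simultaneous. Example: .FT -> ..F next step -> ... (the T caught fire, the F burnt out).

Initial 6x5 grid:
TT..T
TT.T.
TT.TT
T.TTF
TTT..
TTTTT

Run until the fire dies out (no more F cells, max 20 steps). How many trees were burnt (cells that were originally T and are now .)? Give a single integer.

Step 1: +2 fires, +1 burnt (F count now 2)
Step 2: +2 fires, +2 burnt (F count now 2)
Step 3: +2 fires, +2 burnt (F count now 2)
Step 4: +2 fires, +2 burnt (F count now 2)
Step 5: +3 fires, +2 burnt (F count now 3)
Step 6: +3 fires, +3 burnt (F count now 3)
Step 7: +1 fires, +3 burnt (F count now 1)
Step 8: +2 fires, +1 burnt (F count now 2)
Step 9: +2 fires, +2 burnt (F count now 2)
Step 10: +1 fires, +2 burnt (F count now 1)
Step 11: +0 fires, +1 burnt (F count now 0)
Fire out after step 11
Initially T: 21, now '.': 29
Total burnt (originally-T cells now '.'): 20

Answer: 20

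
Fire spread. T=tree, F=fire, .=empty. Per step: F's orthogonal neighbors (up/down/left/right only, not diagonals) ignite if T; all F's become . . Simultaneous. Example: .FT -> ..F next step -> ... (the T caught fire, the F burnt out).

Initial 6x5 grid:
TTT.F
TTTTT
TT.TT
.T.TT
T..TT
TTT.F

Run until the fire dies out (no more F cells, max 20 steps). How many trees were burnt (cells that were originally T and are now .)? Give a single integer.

Answer: 17

Derivation:
Step 1: +2 fires, +2 burnt (F count now 2)
Step 2: +4 fires, +2 burnt (F count now 4)
Step 3: +3 fires, +4 burnt (F count now 3)
Step 4: +2 fires, +3 burnt (F count now 2)
Step 5: +3 fires, +2 burnt (F count now 3)
Step 6: +3 fires, +3 burnt (F count now 3)
Step 7: +0 fires, +3 burnt (F count now 0)
Fire out after step 7
Initially T: 21, now '.': 26
Total burnt (originally-T cells now '.'): 17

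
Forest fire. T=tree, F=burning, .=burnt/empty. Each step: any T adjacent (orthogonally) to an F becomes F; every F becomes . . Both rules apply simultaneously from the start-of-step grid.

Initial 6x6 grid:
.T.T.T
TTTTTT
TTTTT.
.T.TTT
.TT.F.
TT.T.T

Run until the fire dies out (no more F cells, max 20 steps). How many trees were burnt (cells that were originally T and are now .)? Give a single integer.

Answer: 22

Derivation:
Step 1: +1 fires, +1 burnt (F count now 1)
Step 2: +3 fires, +1 burnt (F count now 3)
Step 3: +2 fires, +3 burnt (F count now 2)
Step 4: +3 fires, +2 burnt (F count now 3)
Step 5: +4 fires, +3 burnt (F count now 4)
Step 6: +3 fires, +4 burnt (F count now 3)
Step 7: +3 fires, +3 burnt (F count now 3)
Step 8: +2 fires, +3 burnt (F count now 2)
Step 9: +1 fires, +2 burnt (F count now 1)
Step 10: +0 fires, +1 burnt (F count now 0)
Fire out after step 10
Initially T: 24, now '.': 34
Total burnt (originally-T cells now '.'): 22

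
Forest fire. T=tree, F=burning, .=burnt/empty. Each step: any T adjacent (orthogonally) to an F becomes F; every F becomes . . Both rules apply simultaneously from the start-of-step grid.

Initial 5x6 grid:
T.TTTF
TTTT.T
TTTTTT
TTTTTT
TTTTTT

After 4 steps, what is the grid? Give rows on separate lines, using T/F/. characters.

Step 1: 2 trees catch fire, 1 burn out
  T.TTF.
  TTTT.F
  TTTTTT
  TTTTTT
  TTTTTT
Step 2: 2 trees catch fire, 2 burn out
  T.TF..
  TTTT..
  TTTTTF
  TTTTTT
  TTTTTT
Step 3: 4 trees catch fire, 2 burn out
  T.F...
  TTTF..
  TTTTF.
  TTTTTF
  TTTTTT
Step 4: 4 trees catch fire, 4 burn out
  T.....
  TTF...
  TTTF..
  TTTTF.
  TTTTTF

T.....
TTF...
TTTF..
TTTTF.
TTTTTF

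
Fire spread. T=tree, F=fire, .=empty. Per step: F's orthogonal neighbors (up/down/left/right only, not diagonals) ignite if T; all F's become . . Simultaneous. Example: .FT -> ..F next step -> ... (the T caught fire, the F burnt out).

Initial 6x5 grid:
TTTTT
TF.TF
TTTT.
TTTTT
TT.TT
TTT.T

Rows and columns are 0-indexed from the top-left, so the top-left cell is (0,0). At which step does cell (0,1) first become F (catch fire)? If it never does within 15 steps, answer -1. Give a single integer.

Step 1: cell (0,1)='F' (+5 fires, +2 burnt)
  -> target ignites at step 1
Step 2: cell (0,1)='.' (+7 fires, +5 burnt)
Step 3: cell (0,1)='.' (+4 fires, +7 burnt)
Step 4: cell (0,1)='.' (+4 fires, +4 burnt)
Step 5: cell (0,1)='.' (+3 fires, +4 burnt)
Step 6: cell (0,1)='.' (+1 fires, +3 burnt)
Step 7: cell (0,1)='.' (+0 fires, +1 burnt)
  fire out at step 7

1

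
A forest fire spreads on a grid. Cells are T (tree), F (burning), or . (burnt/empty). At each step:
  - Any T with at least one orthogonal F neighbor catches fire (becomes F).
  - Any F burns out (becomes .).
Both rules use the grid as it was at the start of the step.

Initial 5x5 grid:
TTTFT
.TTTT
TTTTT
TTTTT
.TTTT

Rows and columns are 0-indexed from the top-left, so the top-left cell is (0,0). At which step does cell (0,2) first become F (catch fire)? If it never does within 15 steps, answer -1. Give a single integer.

Step 1: cell (0,2)='F' (+3 fires, +1 burnt)
  -> target ignites at step 1
Step 2: cell (0,2)='.' (+4 fires, +3 burnt)
Step 3: cell (0,2)='.' (+5 fires, +4 burnt)
Step 4: cell (0,2)='.' (+4 fires, +5 burnt)
Step 5: cell (0,2)='.' (+4 fires, +4 burnt)
Step 6: cell (0,2)='.' (+2 fires, +4 burnt)
Step 7: cell (0,2)='.' (+0 fires, +2 burnt)
  fire out at step 7

1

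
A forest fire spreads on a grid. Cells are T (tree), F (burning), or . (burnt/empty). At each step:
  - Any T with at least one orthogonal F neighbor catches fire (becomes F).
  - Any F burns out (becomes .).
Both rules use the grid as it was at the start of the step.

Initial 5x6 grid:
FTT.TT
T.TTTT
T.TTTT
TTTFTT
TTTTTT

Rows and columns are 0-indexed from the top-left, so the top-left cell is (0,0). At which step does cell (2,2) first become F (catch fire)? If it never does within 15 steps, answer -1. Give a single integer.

Step 1: cell (2,2)='T' (+6 fires, +2 burnt)
Step 2: cell (2,2)='F' (+9 fires, +6 burnt)
  -> target ignites at step 2
Step 3: cell (2,2)='.' (+6 fires, +9 burnt)
Step 4: cell (2,2)='.' (+3 fires, +6 burnt)
Step 5: cell (2,2)='.' (+1 fires, +3 burnt)
Step 6: cell (2,2)='.' (+0 fires, +1 burnt)
  fire out at step 6

2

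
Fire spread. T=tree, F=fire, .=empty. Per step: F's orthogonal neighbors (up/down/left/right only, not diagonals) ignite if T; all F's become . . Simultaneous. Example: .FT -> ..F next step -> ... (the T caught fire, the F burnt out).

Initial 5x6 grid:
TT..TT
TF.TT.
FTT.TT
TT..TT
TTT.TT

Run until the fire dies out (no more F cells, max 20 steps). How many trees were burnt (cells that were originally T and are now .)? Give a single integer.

Step 1: +4 fires, +2 burnt (F count now 4)
Step 2: +4 fires, +4 burnt (F count now 4)
Step 3: +1 fires, +4 burnt (F count now 1)
Step 4: +1 fires, +1 burnt (F count now 1)
Step 5: +0 fires, +1 burnt (F count now 0)
Fire out after step 5
Initially T: 20, now '.': 20
Total burnt (originally-T cells now '.'): 10

Answer: 10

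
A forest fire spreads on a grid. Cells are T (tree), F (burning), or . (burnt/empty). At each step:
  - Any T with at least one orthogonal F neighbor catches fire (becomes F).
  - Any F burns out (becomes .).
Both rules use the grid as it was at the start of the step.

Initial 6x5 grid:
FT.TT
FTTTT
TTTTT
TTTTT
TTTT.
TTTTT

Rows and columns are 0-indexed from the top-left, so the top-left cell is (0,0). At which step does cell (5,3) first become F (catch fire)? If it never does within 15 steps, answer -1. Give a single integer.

Step 1: cell (5,3)='T' (+3 fires, +2 burnt)
Step 2: cell (5,3)='T' (+3 fires, +3 burnt)
Step 3: cell (5,3)='T' (+4 fires, +3 burnt)
Step 4: cell (5,3)='T' (+6 fires, +4 burnt)
Step 5: cell (5,3)='T' (+5 fires, +6 burnt)
Step 6: cell (5,3)='T' (+3 fires, +5 burnt)
Step 7: cell (5,3)='F' (+1 fires, +3 burnt)
  -> target ignites at step 7
Step 8: cell (5,3)='.' (+1 fires, +1 burnt)
Step 9: cell (5,3)='.' (+0 fires, +1 burnt)
  fire out at step 9

7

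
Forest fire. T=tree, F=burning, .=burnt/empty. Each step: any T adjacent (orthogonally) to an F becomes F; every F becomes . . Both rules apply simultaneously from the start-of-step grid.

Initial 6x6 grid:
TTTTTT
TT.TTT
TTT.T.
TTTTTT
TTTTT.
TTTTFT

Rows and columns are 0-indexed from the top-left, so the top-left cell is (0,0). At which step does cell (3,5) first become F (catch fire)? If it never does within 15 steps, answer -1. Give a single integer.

Step 1: cell (3,5)='T' (+3 fires, +1 burnt)
Step 2: cell (3,5)='T' (+3 fires, +3 burnt)
Step 3: cell (3,5)='F' (+5 fires, +3 burnt)
  -> target ignites at step 3
Step 4: cell (3,5)='.' (+4 fires, +5 burnt)
Step 5: cell (3,5)='.' (+6 fires, +4 burnt)
Step 6: cell (3,5)='.' (+4 fires, +6 burnt)
Step 7: cell (3,5)='.' (+3 fires, +4 burnt)
Step 8: cell (3,5)='.' (+2 fires, +3 burnt)
Step 9: cell (3,5)='.' (+1 fires, +2 burnt)
Step 10: cell (3,5)='.' (+0 fires, +1 burnt)
  fire out at step 10

3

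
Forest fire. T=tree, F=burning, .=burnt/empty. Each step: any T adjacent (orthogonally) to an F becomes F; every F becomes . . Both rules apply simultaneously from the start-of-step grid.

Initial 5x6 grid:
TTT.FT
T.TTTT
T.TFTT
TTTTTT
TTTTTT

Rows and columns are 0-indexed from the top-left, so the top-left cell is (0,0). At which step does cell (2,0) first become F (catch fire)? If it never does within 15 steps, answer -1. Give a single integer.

Step 1: cell (2,0)='T' (+6 fires, +2 burnt)
Step 2: cell (2,0)='T' (+6 fires, +6 burnt)
Step 3: cell (2,0)='T' (+5 fires, +6 burnt)
Step 4: cell (2,0)='T' (+4 fires, +5 burnt)
Step 5: cell (2,0)='F' (+3 fires, +4 burnt)
  -> target ignites at step 5
Step 6: cell (2,0)='.' (+1 fires, +3 burnt)
Step 7: cell (2,0)='.' (+0 fires, +1 burnt)
  fire out at step 7

5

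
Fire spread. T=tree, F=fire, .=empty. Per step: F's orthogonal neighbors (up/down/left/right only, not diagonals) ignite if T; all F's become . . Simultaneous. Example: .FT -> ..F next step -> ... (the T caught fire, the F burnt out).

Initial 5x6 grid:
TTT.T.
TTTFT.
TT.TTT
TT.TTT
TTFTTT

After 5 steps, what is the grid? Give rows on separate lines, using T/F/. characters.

Step 1: 5 trees catch fire, 2 burn out
  TTT.T.
  TTF.F.
  TT.FTT
  TT.TTT
  TF.FTT
Step 2: 8 trees catch fire, 5 burn out
  TTF.F.
  TF....
  TT..FT
  TF.FTT
  F...FT
Step 3: 7 trees catch fire, 8 burn out
  TF....
  F.....
  TF...F
  F...FT
  .....F
Step 4: 3 trees catch fire, 7 burn out
  F.....
  ......
  F.....
  .....F
  ......
Step 5: 0 trees catch fire, 3 burn out
  ......
  ......
  ......
  ......
  ......

......
......
......
......
......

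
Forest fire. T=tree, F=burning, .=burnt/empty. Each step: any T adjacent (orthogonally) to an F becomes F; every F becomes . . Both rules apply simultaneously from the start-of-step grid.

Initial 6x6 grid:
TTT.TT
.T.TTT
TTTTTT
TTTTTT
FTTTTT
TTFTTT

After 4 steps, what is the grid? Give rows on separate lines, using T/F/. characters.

Step 1: 6 trees catch fire, 2 burn out
  TTT.TT
  .T.TTT
  TTTTTT
  FTTTTT
  .FFTTT
  FF.FTT
Step 2: 5 trees catch fire, 6 burn out
  TTT.TT
  .T.TTT
  FTTTTT
  .FFTTT
  ...FTT
  ....FT
Step 3: 5 trees catch fire, 5 burn out
  TTT.TT
  .T.TTT
  .FFTTT
  ...FTT
  ....FT
  .....F
Step 4: 4 trees catch fire, 5 burn out
  TTT.TT
  .F.TTT
  ...FTT
  ....FT
  .....F
  ......

TTT.TT
.F.TTT
...FTT
....FT
.....F
......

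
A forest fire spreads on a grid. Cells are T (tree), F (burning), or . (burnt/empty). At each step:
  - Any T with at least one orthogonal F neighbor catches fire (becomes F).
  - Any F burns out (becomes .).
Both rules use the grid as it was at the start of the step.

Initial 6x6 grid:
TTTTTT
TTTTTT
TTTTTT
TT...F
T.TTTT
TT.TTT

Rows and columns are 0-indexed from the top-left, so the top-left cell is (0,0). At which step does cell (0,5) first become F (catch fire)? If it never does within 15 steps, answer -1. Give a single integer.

Step 1: cell (0,5)='T' (+2 fires, +1 burnt)
Step 2: cell (0,5)='T' (+4 fires, +2 burnt)
Step 3: cell (0,5)='F' (+5 fires, +4 burnt)
  -> target ignites at step 3
Step 4: cell (0,5)='.' (+5 fires, +5 burnt)
Step 5: cell (0,5)='.' (+3 fires, +5 burnt)
Step 6: cell (0,5)='.' (+4 fires, +3 burnt)
Step 7: cell (0,5)='.' (+3 fires, +4 burnt)
Step 8: cell (0,5)='.' (+2 fires, +3 burnt)
Step 9: cell (0,5)='.' (+1 fires, +2 burnt)
Step 10: cell (0,5)='.' (+1 fires, +1 burnt)
Step 11: cell (0,5)='.' (+0 fires, +1 burnt)
  fire out at step 11

3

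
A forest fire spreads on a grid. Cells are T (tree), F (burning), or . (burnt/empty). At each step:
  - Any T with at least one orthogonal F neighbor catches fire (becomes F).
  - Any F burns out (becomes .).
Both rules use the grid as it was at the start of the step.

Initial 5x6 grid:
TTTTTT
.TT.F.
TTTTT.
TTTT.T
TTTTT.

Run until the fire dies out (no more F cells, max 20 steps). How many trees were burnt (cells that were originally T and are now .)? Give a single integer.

Answer: 22

Derivation:
Step 1: +2 fires, +1 burnt (F count now 2)
Step 2: +3 fires, +2 burnt (F count now 3)
Step 3: +3 fires, +3 burnt (F count now 3)
Step 4: +5 fires, +3 burnt (F count now 5)
Step 5: +6 fires, +5 burnt (F count now 6)
Step 6: +2 fires, +6 burnt (F count now 2)
Step 7: +1 fires, +2 burnt (F count now 1)
Step 8: +0 fires, +1 burnt (F count now 0)
Fire out after step 8
Initially T: 23, now '.': 29
Total burnt (originally-T cells now '.'): 22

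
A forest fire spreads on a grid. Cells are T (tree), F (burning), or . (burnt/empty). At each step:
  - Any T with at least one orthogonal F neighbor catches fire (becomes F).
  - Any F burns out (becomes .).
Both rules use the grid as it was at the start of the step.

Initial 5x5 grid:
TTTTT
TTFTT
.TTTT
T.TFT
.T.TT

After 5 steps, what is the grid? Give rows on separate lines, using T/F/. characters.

Step 1: 8 trees catch fire, 2 burn out
  TTFTT
  TF.FT
  .TFFT
  T.F.F
  .T.FT
Step 2: 7 trees catch fire, 8 burn out
  TF.FT
  F...F
  .F..F
  T....
  .T..F
Step 3: 2 trees catch fire, 7 burn out
  F...F
  .....
  .....
  T....
  .T...
Step 4: 0 trees catch fire, 2 burn out
  .....
  .....
  .....
  T....
  .T...
Step 5: 0 trees catch fire, 0 burn out
  .....
  .....
  .....
  T....
  .T...

.....
.....
.....
T....
.T...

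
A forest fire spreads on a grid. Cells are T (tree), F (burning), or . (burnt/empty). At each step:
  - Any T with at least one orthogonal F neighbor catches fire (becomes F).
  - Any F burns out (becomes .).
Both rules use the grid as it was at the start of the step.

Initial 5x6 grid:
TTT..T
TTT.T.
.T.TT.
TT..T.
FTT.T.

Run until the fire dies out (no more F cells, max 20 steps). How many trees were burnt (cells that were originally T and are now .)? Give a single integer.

Answer: 11

Derivation:
Step 1: +2 fires, +1 burnt (F count now 2)
Step 2: +2 fires, +2 burnt (F count now 2)
Step 3: +1 fires, +2 burnt (F count now 1)
Step 4: +1 fires, +1 burnt (F count now 1)
Step 5: +3 fires, +1 burnt (F count now 3)
Step 6: +2 fires, +3 burnt (F count now 2)
Step 7: +0 fires, +2 burnt (F count now 0)
Fire out after step 7
Initially T: 17, now '.': 24
Total burnt (originally-T cells now '.'): 11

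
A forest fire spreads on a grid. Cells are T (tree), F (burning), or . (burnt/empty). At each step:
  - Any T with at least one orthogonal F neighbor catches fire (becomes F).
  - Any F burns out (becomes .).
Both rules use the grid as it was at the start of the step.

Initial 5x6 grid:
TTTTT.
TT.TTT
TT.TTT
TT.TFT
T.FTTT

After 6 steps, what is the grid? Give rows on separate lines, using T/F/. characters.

Step 1: 5 trees catch fire, 2 burn out
  TTTTT.
  TT.TTT
  TT.TFT
  TT.F.F
  T..FFT
Step 2: 4 trees catch fire, 5 burn out
  TTTTT.
  TT.TFT
  TT.F.F
  TT....
  T....F
Step 3: 3 trees catch fire, 4 burn out
  TTTTF.
  TT.F.F
  TT....
  TT....
  T.....
Step 4: 1 trees catch fire, 3 burn out
  TTTF..
  TT....
  TT....
  TT....
  T.....
Step 5: 1 trees catch fire, 1 burn out
  TTF...
  TT....
  TT....
  TT....
  T.....
Step 6: 1 trees catch fire, 1 burn out
  TF....
  TT....
  TT....
  TT....
  T.....

TF....
TT....
TT....
TT....
T.....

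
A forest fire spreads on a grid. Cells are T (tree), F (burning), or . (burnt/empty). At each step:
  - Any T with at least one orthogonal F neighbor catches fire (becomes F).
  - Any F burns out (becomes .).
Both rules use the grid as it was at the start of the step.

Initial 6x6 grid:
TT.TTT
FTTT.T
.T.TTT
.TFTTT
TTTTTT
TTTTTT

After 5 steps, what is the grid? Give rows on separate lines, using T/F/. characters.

Step 1: 5 trees catch fire, 2 burn out
  FT.TTT
  .FTT.T
  .T.TTT
  .F.FTT
  TTFTTT
  TTTTTT
Step 2: 8 trees catch fire, 5 burn out
  .F.TTT
  ..FT.T
  .F.FTT
  ....FT
  TF.FTT
  TTFTTT
Step 3: 7 trees catch fire, 8 burn out
  ...TTT
  ...F.T
  ....FT
  .....F
  F...FT
  TF.FTT
Step 4: 5 trees catch fire, 7 burn out
  ...FTT
  .....T
  .....F
  ......
  .....F
  F...FT
Step 5: 3 trees catch fire, 5 burn out
  ....FT
  .....F
  ......
  ......
  ......
  .....F

....FT
.....F
......
......
......
.....F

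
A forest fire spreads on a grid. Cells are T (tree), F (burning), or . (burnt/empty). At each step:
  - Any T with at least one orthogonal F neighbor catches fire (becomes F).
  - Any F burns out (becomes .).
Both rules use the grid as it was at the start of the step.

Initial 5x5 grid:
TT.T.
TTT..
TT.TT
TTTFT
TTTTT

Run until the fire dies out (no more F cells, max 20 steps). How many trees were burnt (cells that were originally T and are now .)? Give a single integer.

Step 1: +4 fires, +1 burnt (F count now 4)
Step 2: +4 fires, +4 burnt (F count now 4)
Step 3: +3 fires, +4 burnt (F count now 3)
Step 4: +3 fires, +3 burnt (F count now 3)
Step 5: +3 fires, +3 burnt (F count now 3)
Step 6: +1 fires, +3 burnt (F count now 1)
Step 7: +0 fires, +1 burnt (F count now 0)
Fire out after step 7
Initially T: 19, now '.': 24
Total burnt (originally-T cells now '.'): 18

Answer: 18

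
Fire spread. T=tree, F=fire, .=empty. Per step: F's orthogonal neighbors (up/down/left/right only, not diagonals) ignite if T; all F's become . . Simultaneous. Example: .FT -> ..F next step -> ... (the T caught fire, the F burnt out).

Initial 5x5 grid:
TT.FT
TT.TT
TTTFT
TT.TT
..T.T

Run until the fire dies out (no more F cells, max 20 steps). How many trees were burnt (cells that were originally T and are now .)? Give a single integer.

Answer: 16

Derivation:
Step 1: +5 fires, +2 burnt (F count now 5)
Step 2: +3 fires, +5 burnt (F count now 3)
Step 3: +4 fires, +3 burnt (F count now 4)
Step 4: +3 fires, +4 burnt (F count now 3)
Step 5: +1 fires, +3 burnt (F count now 1)
Step 6: +0 fires, +1 burnt (F count now 0)
Fire out after step 6
Initially T: 17, now '.': 24
Total burnt (originally-T cells now '.'): 16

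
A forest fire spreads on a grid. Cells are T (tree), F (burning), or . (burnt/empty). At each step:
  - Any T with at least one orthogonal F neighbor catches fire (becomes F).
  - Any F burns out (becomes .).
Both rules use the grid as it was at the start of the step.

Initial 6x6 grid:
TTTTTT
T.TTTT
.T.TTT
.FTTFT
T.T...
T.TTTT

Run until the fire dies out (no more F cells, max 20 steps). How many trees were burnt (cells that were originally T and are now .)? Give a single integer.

Step 1: +5 fires, +2 burnt (F count now 5)
Step 2: +4 fires, +5 burnt (F count now 4)
Step 3: +4 fires, +4 burnt (F count now 4)
Step 4: +4 fires, +4 burnt (F count now 4)
Step 5: +2 fires, +4 burnt (F count now 2)
Step 6: +2 fires, +2 burnt (F count now 2)
Step 7: +1 fires, +2 burnt (F count now 1)
Step 8: +1 fires, +1 burnt (F count now 1)
Step 9: +0 fires, +1 burnt (F count now 0)
Fire out after step 9
Initially T: 25, now '.': 34
Total burnt (originally-T cells now '.'): 23

Answer: 23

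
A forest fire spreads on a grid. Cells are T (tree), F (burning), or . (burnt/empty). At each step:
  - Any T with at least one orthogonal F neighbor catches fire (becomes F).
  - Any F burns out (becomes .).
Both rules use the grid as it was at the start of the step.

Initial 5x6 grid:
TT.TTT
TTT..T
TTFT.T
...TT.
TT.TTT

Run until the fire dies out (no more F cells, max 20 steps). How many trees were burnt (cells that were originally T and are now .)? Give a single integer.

Answer: 13

Derivation:
Step 1: +3 fires, +1 burnt (F count now 3)
Step 2: +3 fires, +3 burnt (F count now 3)
Step 3: +4 fires, +3 burnt (F count now 4)
Step 4: +2 fires, +4 burnt (F count now 2)
Step 5: +1 fires, +2 burnt (F count now 1)
Step 6: +0 fires, +1 burnt (F count now 0)
Fire out after step 6
Initially T: 20, now '.': 23
Total burnt (originally-T cells now '.'): 13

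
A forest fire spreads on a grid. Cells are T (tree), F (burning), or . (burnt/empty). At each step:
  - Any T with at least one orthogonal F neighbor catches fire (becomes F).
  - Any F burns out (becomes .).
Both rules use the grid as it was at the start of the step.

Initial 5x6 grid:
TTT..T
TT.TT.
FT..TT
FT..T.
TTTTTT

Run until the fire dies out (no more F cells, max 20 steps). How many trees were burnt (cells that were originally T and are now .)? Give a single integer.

Answer: 18

Derivation:
Step 1: +4 fires, +2 burnt (F count now 4)
Step 2: +3 fires, +4 burnt (F count now 3)
Step 3: +2 fires, +3 burnt (F count now 2)
Step 4: +2 fires, +2 burnt (F count now 2)
Step 5: +1 fires, +2 burnt (F count now 1)
Step 6: +2 fires, +1 burnt (F count now 2)
Step 7: +1 fires, +2 burnt (F count now 1)
Step 8: +2 fires, +1 burnt (F count now 2)
Step 9: +1 fires, +2 burnt (F count now 1)
Step 10: +0 fires, +1 burnt (F count now 0)
Fire out after step 10
Initially T: 19, now '.': 29
Total burnt (originally-T cells now '.'): 18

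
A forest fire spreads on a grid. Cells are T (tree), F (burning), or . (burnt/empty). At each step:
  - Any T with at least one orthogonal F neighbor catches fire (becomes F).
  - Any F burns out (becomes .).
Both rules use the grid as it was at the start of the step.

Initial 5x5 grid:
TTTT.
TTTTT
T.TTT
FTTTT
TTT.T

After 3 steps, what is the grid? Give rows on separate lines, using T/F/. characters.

Step 1: 3 trees catch fire, 1 burn out
  TTTT.
  TTTTT
  F.TTT
  .FTTT
  FTT.T
Step 2: 3 trees catch fire, 3 burn out
  TTTT.
  FTTTT
  ..TTT
  ..FTT
  .FT.T
Step 3: 5 trees catch fire, 3 burn out
  FTTT.
  .FTTT
  ..FTT
  ...FT
  ..F.T

FTTT.
.FTTT
..FTT
...FT
..F.T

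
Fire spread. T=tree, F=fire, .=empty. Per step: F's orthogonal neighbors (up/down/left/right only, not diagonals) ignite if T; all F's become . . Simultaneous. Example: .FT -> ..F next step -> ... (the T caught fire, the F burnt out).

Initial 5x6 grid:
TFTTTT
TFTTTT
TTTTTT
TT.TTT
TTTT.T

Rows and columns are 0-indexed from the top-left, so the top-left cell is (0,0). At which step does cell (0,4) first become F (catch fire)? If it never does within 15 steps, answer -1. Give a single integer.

Step 1: cell (0,4)='T' (+5 fires, +2 burnt)
Step 2: cell (0,4)='T' (+5 fires, +5 burnt)
Step 3: cell (0,4)='F' (+5 fires, +5 burnt)
  -> target ignites at step 3
Step 4: cell (0,4)='.' (+6 fires, +5 burnt)
Step 5: cell (0,4)='.' (+3 fires, +6 burnt)
Step 6: cell (0,4)='.' (+1 fires, +3 burnt)
Step 7: cell (0,4)='.' (+1 fires, +1 burnt)
Step 8: cell (0,4)='.' (+0 fires, +1 burnt)
  fire out at step 8

3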